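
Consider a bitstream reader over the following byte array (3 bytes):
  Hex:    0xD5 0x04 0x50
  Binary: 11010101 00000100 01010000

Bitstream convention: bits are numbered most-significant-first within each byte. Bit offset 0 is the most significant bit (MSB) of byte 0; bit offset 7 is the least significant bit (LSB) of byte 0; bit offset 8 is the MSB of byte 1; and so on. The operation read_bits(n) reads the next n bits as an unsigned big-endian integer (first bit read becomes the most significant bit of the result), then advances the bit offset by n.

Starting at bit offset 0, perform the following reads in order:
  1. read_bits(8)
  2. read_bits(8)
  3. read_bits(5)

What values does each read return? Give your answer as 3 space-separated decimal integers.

Read 1: bits[0:8] width=8 -> value=213 (bin 11010101); offset now 8 = byte 1 bit 0; 16 bits remain
Read 2: bits[8:16] width=8 -> value=4 (bin 00000100); offset now 16 = byte 2 bit 0; 8 bits remain
Read 3: bits[16:21] width=5 -> value=10 (bin 01010); offset now 21 = byte 2 bit 5; 3 bits remain

Answer: 213 4 10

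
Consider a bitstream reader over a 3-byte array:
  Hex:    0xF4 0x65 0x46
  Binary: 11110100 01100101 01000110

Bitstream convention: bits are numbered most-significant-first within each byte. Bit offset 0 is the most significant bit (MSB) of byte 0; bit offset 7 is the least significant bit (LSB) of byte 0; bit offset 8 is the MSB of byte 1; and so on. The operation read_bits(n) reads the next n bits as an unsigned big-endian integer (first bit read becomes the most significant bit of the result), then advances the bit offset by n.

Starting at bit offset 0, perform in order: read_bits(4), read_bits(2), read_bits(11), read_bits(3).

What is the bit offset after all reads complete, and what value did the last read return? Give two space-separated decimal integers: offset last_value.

Answer: 20 4

Derivation:
Read 1: bits[0:4] width=4 -> value=15 (bin 1111); offset now 4 = byte 0 bit 4; 20 bits remain
Read 2: bits[4:6] width=2 -> value=1 (bin 01); offset now 6 = byte 0 bit 6; 18 bits remain
Read 3: bits[6:17] width=11 -> value=202 (bin 00011001010); offset now 17 = byte 2 bit 1; 7 bits remain
Read 4: bits[17:20] width=3 -> value=4 (bin 100); offset now 20 = byte 2 bit 4; 4 bits remain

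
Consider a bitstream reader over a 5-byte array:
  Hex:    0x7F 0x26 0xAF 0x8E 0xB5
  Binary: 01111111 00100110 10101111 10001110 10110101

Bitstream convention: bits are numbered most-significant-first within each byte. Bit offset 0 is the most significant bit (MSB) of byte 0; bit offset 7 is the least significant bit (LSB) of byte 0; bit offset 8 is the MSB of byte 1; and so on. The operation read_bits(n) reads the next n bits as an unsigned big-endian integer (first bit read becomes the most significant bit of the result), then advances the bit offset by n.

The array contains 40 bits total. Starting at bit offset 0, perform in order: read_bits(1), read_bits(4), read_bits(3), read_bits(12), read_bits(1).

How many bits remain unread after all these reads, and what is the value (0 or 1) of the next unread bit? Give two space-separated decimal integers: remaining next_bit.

Read 1: bits[0:1] width=1 -> value=0 (bin 0); offset now 1 = byte 0 bit 1; 39 bits remain
Read 2: bits[1:5] width=4 -> value=15 (bin 1111); offset now 5 = byte 0 bit 5; 35 bits remain
Read 3: bits[5:8] width=3 -> value=7 (bin 111); offset now 8 = byte 1 bit 0; 32 bits remain
Read 4: bits[8:20] width=12 -> value=618 (bin 001001101010); offset now 20 = byte 2 bit 4; 20 bits remain
Read 5: bits[20:21] width=1 -> value=1 (bin 1); offset now 21 = byte 2 bit 5; 19 bits remain

Answer: 19 1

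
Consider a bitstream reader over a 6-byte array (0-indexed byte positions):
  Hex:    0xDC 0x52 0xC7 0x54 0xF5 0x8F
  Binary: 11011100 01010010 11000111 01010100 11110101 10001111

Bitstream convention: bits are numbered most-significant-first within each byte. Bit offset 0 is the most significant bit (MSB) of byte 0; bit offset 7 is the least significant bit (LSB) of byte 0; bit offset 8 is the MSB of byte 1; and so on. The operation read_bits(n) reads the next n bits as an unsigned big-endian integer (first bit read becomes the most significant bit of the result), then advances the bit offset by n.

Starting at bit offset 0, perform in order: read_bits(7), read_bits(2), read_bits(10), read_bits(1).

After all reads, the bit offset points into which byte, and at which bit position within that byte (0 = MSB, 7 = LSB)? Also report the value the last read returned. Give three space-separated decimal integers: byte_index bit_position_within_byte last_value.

Read 1: bits[0:7] width=7 -> value=110 (bin 1101110); offset now 7 = byte 0 bit 7; 41 bits remain
Read 2: bits[7:9] width=2 -> value=0 (bin 00); offset now 9 = byte 1 bit 1; 39 bits remain
Read 3: bits[9:19] width=10 -> value=662 (bin 1010010110); offset now 19 = byte 2 bit 3; 29 bits remain
Read 4: bits[19:20] width=1 -> value=0 (bin 0); offset now 20 = byte 2 bit 4; 28 bits remain

Answer: 2 4 0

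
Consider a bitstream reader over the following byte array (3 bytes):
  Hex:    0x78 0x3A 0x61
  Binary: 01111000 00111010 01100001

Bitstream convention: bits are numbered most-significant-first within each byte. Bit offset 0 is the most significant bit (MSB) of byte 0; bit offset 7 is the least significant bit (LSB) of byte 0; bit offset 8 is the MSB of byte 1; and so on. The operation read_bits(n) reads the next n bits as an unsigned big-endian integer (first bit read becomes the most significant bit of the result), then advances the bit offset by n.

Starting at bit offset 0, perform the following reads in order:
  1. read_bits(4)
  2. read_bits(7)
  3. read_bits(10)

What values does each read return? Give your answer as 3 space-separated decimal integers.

Answer: 7 65 844

Derivation:
Read 1: bits[0:4] width=4 -> value=7 (bin 0111); offset now 4 = byte 0 bit 4; 20 bits remain
Read 2: bits[4:11] width=7 -> value=65 (bin 1000001); offset now 11 = byte 1 bit 3; 13 bits remain
Read 3: bits[11:21] width=10 -> value=844 (bin 1101001100); offset now 21 = byte 2 bit 5; 3 bits remain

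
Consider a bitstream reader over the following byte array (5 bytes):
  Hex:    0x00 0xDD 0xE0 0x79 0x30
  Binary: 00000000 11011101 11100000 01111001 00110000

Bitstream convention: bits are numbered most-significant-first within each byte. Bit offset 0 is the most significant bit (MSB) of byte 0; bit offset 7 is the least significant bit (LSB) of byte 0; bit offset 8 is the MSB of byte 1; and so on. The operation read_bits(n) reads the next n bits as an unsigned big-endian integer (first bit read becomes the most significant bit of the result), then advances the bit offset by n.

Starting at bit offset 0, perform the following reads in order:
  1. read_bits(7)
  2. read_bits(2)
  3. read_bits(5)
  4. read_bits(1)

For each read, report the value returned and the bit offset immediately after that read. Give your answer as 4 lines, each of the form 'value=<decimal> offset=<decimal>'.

Answer: value=0 offset=7
value=1 offset=9
value=23 offset=14
value=0 offset=15

Derivation:
Read 1: bits[0:7] width=7 -> value=0 (bin 0000000); offset now 7 = byte 0 bit 7; 33 bits remain
Read 2: bits[7:9] width=2 -> value=1 (bin 01); offset now 9 = byte 1 bit 1; 31 bits remain
Read 3: bits[9:14] width=5 -> value=23 (bin 10111); offset now 14 = byte 1 bit 6; 26 bits remain
Read 4: bits[14:15] width=1 -> value=0 (bin 0); offset now 15 = byte 1 bit 7; 25 bits remain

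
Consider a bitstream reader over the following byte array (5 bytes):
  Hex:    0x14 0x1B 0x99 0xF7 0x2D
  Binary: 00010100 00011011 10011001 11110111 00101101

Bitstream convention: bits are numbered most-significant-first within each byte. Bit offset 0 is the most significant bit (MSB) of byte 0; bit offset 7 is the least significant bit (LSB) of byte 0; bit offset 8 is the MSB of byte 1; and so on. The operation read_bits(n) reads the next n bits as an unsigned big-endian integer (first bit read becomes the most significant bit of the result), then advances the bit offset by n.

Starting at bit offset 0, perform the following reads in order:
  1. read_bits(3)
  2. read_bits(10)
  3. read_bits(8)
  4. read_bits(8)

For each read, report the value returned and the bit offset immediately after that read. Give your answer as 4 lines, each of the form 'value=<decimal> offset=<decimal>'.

Answer: value=0 offset=3
value=643 offset=13
value=115 offset=21
value=62 offset=29

Derivation:
Read 1: bits[0:3] width=3 -> value=0 (bin 000); offset now 3 = byte 0 bit 3; 37 bits remain
Read 2: bits[3:13] width=10 -> value=643 (bin 1010000011); offset now 13 = byte 1 bit 5; 27 bits remain
Read 3: bits[13:21] width=8 -> value=115 (bin 01110011); offset now 21 = byte 2 bit 5; 19 bits remain
Read 4: bits[21:29] width=8 -> value=62 (bin 00111110); offset now 29 = byte 3 bit 5; 11 bits remain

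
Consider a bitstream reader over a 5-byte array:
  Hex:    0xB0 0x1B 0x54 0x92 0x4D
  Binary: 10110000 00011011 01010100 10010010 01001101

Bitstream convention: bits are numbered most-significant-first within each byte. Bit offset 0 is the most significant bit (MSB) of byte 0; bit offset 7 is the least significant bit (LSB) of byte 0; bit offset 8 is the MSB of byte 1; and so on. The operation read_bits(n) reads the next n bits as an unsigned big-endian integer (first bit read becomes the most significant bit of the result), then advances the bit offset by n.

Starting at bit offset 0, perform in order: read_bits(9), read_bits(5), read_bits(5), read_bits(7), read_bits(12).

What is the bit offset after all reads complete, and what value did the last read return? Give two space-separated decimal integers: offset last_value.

Answer: 38 1171

Derivation:
Read 1: bits[0:9] width=9 -> value=352 (bin 101100000); offset now 9 = byte 1 bit 1; 31 bits remain
Read 2: bits[9:14] width=5 -> value=6 (bin 00110); offset now 14 = byte 1 bit 6; 26 bits remain
Read 3: bits[14:19] width=5 -> value=26 (bin 11010); offset now 19 = byte 2 bit 3; 21 bits remain
Read 4: bits[19:26] width=7 -> value=82 (bin 1010010); offset now 26 = byte 3 bit 2; 14 bits remain
Read 5: bits[26:38] width=12 -> value=1171 (bin 010010010011); offset now 38 = byte 4 bit 6; 2 bits remain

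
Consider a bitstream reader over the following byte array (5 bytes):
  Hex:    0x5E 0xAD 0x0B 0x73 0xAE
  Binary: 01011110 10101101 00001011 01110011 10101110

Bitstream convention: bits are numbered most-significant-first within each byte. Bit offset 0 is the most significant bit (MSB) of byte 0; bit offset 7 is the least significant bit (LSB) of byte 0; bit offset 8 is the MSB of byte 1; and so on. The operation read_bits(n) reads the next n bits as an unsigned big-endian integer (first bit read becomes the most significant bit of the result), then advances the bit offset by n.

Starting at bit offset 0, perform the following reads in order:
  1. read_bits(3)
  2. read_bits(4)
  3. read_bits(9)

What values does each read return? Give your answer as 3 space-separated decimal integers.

Answer: 2 15 173

Derivation:
Read 1: bits[0:3] width=3 -> value=2 (bin 010); offset now 3 = byte 0 bit 3; 37 bits remain
Read 2: bits[3:7] width=4 -> value=15 (bin 1111); offset now 7 = byte 0 bit 7; 33 bits remain
Read 3: bits[7:16] width=9 -> value=173 (bin 010101101); offset now 16 = byte 2 bit 0; 24 bits remain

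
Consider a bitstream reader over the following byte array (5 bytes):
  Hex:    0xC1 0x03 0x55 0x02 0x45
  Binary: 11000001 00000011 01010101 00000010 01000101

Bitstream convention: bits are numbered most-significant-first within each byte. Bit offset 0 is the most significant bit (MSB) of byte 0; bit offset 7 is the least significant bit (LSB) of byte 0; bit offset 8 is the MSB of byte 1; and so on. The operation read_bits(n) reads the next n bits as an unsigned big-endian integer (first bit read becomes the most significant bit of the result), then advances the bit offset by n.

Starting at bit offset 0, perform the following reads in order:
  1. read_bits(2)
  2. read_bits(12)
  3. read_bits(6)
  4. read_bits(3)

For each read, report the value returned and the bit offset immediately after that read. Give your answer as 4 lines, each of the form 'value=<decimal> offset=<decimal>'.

Answer: value=3 offset=2
value=64 offset=14
value=53 offset=20
value=2 offset=23

Derivation:
Read 1: bits[0:2] width=2 -> value=3 (bin 11); offset now 2 = byte 0 bit 2; 38 bits remain
Read 2: bits[2:14] width=12 -> value=64 (bin 000001000000); offset now 14 = byte 1 bit 6; 26 bits remain
Read 3: bits[14:20] width=6 -> value=53 (bin 110101); offset now 20 = byte 2 bit 4; 20 bits remain
Read 4: bits[20:23] width=3 -> value=2 (bin 010); offset now 23 = byte 2 bit 7; 17 bits remain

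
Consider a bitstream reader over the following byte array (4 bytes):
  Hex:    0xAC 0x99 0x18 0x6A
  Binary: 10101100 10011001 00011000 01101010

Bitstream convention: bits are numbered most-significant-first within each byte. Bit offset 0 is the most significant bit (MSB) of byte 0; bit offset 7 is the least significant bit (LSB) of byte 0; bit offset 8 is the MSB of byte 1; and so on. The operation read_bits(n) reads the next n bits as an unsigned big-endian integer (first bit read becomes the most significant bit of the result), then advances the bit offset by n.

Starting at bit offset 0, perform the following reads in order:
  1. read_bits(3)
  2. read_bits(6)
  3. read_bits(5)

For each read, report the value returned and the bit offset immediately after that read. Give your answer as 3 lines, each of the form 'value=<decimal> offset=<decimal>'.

Read 1: bits[0:3] width=3 -> value=5 (bin 101); offset now 3 = byte 0 bit 3; 29 bits remain
Read 2: bits[3:9] width=6 -> value=25 (bin 011001); offset now 9 = byte 1 bit 1; 23 bits remain
Read 3: bits[9:14] width=5 -> value=6 (bin 00110); offset now 14 = byte 1 bit 6; 18 bits remain

Answer: value=5 offset=3
value=25 offset=9
value=6 offset=14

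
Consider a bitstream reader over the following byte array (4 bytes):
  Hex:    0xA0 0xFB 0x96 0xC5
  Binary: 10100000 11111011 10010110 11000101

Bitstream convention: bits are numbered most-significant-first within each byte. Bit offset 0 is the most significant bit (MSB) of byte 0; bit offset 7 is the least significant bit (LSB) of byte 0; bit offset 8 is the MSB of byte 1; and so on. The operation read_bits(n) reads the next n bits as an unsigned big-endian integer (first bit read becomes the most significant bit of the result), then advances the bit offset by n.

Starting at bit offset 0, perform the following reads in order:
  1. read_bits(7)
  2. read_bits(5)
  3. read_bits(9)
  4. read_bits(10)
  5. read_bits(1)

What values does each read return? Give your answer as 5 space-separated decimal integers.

Read 1: bits[0:7] width=7 -> value=80 (bin 1010000); offset now 7 = byte 0 bit 7; 25 bits remain
Read 2: bits[7:12] width=5 -> value=15 (bin 01111); offset now 12 = byte 1 bit 4; 20 bits remain
Read 3: bits[12:21] width=9 -> value=370 (bin 101110010); offset now 21 = byte 2 bit 5; 11 bits remain
Read 4: bits[21:31] width=10 -> value=866 (bin 1101100010); offset now 31 = byte 3 bit 7; 1 bits remain
Read 5: bits[31:32] width=1 -> value=1 (bin 1); offset now 32 = byte 4 bit 0; 0 bits remain

Answer: 80 15 370 866 1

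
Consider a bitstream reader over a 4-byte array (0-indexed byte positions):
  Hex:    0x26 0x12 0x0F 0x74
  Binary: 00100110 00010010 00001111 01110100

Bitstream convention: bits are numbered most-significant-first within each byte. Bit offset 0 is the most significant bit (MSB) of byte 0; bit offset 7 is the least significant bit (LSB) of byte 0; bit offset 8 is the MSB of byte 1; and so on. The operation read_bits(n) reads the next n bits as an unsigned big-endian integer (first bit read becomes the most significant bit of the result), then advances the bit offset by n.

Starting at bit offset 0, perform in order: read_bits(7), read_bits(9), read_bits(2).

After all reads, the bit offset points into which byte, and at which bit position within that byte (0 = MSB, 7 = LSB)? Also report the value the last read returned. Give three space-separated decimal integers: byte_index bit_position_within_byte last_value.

Answer: 2 2 0

Derivation:
Read 1: bits[0:7] width=7 -> value=19 (bin 0010011); offset now 7 = byte 0 bit 7; 25 bits remain
Read 2: bits[7:16] width=9 -> value=18 (bin 000010010); offset now 16 = byte 2 bit 0; 16 bits remain
Read 3: bits[16:18] width=2 -> value=0 (bin 00); offset now 18 = byte 2 bit 2; 14 bits remain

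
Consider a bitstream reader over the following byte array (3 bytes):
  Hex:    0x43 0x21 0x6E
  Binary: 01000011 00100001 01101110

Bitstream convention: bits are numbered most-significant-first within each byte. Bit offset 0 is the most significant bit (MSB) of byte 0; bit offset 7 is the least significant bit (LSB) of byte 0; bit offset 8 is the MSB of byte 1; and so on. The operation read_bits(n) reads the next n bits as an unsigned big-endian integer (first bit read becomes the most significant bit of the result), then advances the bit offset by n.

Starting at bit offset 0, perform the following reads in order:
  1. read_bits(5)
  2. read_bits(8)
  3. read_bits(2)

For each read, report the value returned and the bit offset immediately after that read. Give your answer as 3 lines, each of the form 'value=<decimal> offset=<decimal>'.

Read 1: bits[0:5] width=5 -> value=8 (bin 01000); offset now 5 = byte 0 bit 5; 19 bits remain
Read 2: bits[5:13] width=8 -> value=100 (bin 01100100); offset now 13 = byte 1 bit 5; 11 bits remain
Read 3: bits[13:15] width=2 -> value=0 (bin 00); offset now 15 = byte 1 bit 7; 9 bits remain

Answer: value=8 offset=5
value=100 offset=13
value=0 offset=15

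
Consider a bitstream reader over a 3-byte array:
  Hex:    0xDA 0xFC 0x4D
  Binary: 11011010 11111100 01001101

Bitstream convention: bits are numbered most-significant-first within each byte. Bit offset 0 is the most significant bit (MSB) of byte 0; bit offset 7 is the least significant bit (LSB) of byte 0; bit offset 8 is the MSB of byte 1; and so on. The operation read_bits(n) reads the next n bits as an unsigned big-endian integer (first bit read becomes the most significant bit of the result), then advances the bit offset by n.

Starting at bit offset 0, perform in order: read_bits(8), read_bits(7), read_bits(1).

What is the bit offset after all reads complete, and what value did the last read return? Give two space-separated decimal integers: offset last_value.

Answer: 16 0

Derivation:
Read 1: bits[0:8] width=8 -> value=218 (bin 11011010); offset now 8 = byte 1 bit 0; 16 bits remain
Read 2: bits[8:15] width=7 -> value=126 (bin 1111110); offset now 15 = byte 1 bit 7; 9 bits remain
Read 3: bits[15:16] width=1 -> value=0 (bin 0); offset now 16 = byte 2 bit 0; 8 bits remain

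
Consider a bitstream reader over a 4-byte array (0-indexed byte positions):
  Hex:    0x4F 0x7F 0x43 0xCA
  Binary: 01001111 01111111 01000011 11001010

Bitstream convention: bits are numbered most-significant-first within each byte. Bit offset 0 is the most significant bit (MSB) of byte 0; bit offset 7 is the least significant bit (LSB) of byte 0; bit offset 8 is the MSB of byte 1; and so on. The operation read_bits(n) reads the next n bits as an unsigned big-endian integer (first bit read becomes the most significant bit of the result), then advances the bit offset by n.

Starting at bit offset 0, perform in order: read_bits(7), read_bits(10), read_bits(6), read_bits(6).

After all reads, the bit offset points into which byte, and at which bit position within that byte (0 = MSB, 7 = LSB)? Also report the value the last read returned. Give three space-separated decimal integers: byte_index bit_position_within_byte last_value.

Answer: 3 5 57

Derivation:
Read 1: bits[0:7] width=7 -> value=39 (bin 0100111); offset now 7 = byte 0 bit 7; 25 bits remain
Read 2: bits[7:17] width=10 -> value=766 (bin 1011111110); offset now 17 = byte 2 bit 1; 15 bits remain
Read 3: bits[17:23] width=6 -> value=33 (bin 100001); offset now 23 = byte 2 bit 7; 9 bits remain
Read 4: bits[23:29] width=6 -> value=57 (bin 111001); offset now 29 = byte 3 bit 5; 3 bits remain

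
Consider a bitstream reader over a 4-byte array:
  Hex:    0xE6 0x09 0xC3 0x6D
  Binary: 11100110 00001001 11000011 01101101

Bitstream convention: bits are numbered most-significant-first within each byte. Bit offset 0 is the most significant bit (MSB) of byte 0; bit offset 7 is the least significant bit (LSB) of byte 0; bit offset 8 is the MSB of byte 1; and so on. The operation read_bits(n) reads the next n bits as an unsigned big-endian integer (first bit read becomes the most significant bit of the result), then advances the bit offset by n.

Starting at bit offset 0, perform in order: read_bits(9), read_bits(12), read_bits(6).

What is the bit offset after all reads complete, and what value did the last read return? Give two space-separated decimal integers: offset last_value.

Read 1: bits[0:9] width=9 -> value=460 (bin 111001100); offset now 9 = byte 1 bit 1; 23 bits remain
Read 2: bits[9:21] width=12 -> value=312 (bin 000100111000); offset now 21 = byte 2 bit 5; 11 bits remain
Read 3: bits[21:27] width=6 -> value=27 (bin 011011); offset now 27 = byte 3 bit 3; 5 bits remain

Answer: 27 27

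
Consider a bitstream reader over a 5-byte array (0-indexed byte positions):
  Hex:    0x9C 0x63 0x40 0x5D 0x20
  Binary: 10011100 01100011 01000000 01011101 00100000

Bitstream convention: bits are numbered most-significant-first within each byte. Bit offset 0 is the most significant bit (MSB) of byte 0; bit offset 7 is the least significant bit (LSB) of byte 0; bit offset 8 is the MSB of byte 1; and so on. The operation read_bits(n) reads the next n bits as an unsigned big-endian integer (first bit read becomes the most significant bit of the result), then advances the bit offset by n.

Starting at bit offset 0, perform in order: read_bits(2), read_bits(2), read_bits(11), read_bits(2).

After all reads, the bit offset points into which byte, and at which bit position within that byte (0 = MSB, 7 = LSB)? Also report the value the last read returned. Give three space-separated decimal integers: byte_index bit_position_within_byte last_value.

Read 1: bits[0:2] width=2 -> value=2 (bin 10); offset now 2 = byte 0 bit 2; 38 bits remain
Read 2: bits[2:4] width=2 -> value=1 (bin 01); offset now 4 = byte 0 bit 4; 36 bits remain
Read 3: bits[4:15] width=11 -> value=1585 (bin 11000110001); offset now 15 = byte 1 bit 7; 25 bits remain
Read 4: bits[15:17] width=2 -> value=2 (bin 10); offset now 17 = byte 2 bit 1; 23 bits remain

Answer: 2 1 2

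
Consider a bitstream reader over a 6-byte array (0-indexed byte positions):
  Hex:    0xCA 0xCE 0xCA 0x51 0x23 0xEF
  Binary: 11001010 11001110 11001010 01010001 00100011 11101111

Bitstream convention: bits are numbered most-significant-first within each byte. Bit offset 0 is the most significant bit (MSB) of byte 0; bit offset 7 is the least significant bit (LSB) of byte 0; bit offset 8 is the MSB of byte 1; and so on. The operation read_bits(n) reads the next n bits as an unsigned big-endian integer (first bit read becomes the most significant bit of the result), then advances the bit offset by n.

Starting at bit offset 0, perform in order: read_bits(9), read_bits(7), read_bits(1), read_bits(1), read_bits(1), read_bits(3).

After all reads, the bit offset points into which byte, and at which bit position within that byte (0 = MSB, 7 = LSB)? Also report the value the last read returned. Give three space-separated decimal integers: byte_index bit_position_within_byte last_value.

Answer: 2 6 2

Derivation:
Read 1: bits[0:9] width=9 -> value=405 (bin 110010101); offset now 9 = byte 1 bit 1; 39 bits remain
Read 2: bits[9:16] width=7 -> value=78 (bin 1001110); offset now 16 = byte 2 bit 0; 32 bits remain
Read 3: bits[16:17] width=1 -> value=1 (bin 1); offset now 17 = byte 2 bit 1; 31 bits remain
Read 4: bits[17:18] width=1 -> value=1 (bin 1); offset now 18 = byte 2 bit 2; 30 bits remain
Read 5: bits[18:19] width=1 -> value=0 (bin 0); offset now 19 = byte 2 bit 3; 29 bits remain
Read 6: bits[19:22] width=3 -> value=2 (bin 010); offset now 22 = byte 2 bit 6; 26 bits remain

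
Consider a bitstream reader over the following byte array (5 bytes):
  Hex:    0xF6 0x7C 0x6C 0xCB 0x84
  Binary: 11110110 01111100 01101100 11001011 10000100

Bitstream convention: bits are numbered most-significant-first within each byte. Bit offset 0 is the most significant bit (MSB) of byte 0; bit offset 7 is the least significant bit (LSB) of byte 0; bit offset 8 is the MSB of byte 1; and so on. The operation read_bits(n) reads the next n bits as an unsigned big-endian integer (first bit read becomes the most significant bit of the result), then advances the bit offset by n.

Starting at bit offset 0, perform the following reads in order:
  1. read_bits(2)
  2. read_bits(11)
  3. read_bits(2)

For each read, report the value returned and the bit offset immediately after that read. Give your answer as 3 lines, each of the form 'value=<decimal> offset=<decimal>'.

Read 1: bits[0:2] width=2 -> value=3 (bin 11); offset now 2 = byte 0 bit 2; 38 bits remain
Read 2: bits[2:13] width=11 -> value=1743 (bin 11011001111); offset now 13 = byte 1 bit 5; 27 bits remain
Read 3: bits[13:15] width=2 -> value=2 (bin 10); offset now 15 = byte 1 bit 7; 25 bits remain

Answer: value=3 offset=2
value=1743 offset=13
value=2 offset=15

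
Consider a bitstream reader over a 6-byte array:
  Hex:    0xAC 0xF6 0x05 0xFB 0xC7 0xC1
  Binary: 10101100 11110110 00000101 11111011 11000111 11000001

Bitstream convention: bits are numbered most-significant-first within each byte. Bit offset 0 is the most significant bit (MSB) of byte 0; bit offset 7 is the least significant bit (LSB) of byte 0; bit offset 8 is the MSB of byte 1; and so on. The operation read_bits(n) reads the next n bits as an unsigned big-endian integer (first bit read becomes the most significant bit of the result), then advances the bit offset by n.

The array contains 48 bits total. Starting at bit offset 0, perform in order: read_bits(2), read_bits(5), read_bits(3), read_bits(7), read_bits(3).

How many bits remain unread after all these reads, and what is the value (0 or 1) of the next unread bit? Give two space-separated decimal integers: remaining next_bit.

Answer: 28 0

Derivation:
Read 1: bits[0:2] width=2 -> value=2 (bin 10); offset now 2 = byte 0 bit 2; 46 bits remain
Read 2: bits[2:7] width=5 -> value=22 (bin 10110); offset now 7 = byte 0 bit 7; 41 bits remain
Read 3: bits[7:10] width=3 -> value=3 (bin 011); offset now 10 = byte 1 bit 2; 38 bits remain
Read 4: bits[10:17] width=7 -> value=108 (bin 1101100); offset now 17 = byte 2 bit 1; 31 bits remain
Read 5: bits[17:20] width=3 -> value=0 (bin 000); offset now 20 = byte 2 bit 4; 28 bits remain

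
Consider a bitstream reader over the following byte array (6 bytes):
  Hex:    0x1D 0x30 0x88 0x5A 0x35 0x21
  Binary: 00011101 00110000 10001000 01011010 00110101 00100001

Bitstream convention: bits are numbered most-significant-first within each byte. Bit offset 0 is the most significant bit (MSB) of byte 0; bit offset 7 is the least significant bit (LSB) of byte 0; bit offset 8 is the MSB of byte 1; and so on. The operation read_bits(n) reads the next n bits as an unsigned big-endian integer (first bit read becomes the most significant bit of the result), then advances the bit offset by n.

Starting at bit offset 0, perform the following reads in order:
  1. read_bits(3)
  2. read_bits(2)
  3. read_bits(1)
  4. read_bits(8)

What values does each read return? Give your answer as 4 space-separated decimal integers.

Answer: 0 3 1 76

Derivation:
Read 1: bits[0:3] width=3 -> value=0 (bin 000); offset now 3 = byte 0 bit 3; 45 bits remain
Read 2: bits[3:5] width=2 -> value=3 (bin 11); offset now 5 = byte 0 bit 5; 43 bits remain
Read 3: bits[5:6] width=1 -> value=1 (bin 1); offset now 6 = byte 0 bit 6; 42 bits remain
Read 4: bits[6:14] width=8 -> value=76 (bin 01001100); offset now 14 = byte 1 bit 6; 34 bits remain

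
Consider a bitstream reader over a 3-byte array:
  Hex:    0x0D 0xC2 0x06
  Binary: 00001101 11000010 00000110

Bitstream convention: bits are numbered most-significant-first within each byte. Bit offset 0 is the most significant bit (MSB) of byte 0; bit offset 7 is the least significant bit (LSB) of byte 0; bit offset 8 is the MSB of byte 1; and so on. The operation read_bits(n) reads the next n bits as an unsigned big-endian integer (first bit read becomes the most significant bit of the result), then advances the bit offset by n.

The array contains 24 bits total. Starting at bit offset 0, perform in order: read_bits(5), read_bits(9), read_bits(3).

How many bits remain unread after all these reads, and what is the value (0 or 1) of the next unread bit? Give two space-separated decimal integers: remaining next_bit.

Answer: 7 0

Derivation:
Read 1: bits[0:5] width=5 -> value=1 (bin 00001); offset now 5 = byte 0 bit 5; 19 bits remain
Read 2: bits[5:14] width=9 -> value=368 (bin 101110000); offset now 14 = byte 1 bit 6; 10 bits remain
Read 3: bits[14:17] width=3 -> value=4 (bin 100); offset now 17 = byte 2 bit 1; 7 bits remain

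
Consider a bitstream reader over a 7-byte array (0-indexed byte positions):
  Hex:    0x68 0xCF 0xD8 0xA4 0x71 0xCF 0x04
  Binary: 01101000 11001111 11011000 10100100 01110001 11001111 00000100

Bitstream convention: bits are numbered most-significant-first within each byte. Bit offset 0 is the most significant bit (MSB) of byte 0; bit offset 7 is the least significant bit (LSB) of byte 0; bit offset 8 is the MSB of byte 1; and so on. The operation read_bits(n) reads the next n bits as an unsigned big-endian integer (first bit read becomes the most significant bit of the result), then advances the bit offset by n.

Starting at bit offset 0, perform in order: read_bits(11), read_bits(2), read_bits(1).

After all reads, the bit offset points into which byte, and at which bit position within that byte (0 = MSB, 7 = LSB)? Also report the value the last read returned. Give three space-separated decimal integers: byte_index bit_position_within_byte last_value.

Answer: 1 6 1

Derivation:
Read 1: bits[0:11] width=11 -> value=838 (bin 01101000110); offset now 11 = byte 1 bit 3; 45 bits remain
Read 2: bits[11:13] width=2 -> value=1 (bin 01); offset now 13 = byte 1 bit 5; 43 bits remain
Read 3: bits[13:14] width=1 -> value=1 (bin 1); offset now 14 = byte 1 bit 6; 42 bits remain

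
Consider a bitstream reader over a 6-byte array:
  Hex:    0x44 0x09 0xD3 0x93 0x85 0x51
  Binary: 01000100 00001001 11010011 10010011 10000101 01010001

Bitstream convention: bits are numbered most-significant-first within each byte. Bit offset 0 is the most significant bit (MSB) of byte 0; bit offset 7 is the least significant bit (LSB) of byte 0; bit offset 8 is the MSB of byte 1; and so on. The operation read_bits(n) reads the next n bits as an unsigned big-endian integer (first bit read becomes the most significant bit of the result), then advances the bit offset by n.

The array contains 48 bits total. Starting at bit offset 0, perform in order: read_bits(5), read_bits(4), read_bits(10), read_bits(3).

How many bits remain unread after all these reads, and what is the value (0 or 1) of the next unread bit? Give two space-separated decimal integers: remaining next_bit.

Read 1: bits[0:5] width=5 -> value=8 (bin 01000); offset now 5 = byte 0 bit 5; 43 bits remain
Read 2: bits[5:9] width=4 -> value=8 (bin 1000); offset now 9 = byte 1 bit 1; 39 bits remain
Read 3: bits[9:19] width=10 -> value=78 (bin 0001001110); offset now 19 = byte 2 bit 3; 29 bits remain
Read 4: bits[19:22] width=3 -> value=4 (bin 100); offset now 22 = byte 2 bit 6; 26 bits remain

Answer: 26 1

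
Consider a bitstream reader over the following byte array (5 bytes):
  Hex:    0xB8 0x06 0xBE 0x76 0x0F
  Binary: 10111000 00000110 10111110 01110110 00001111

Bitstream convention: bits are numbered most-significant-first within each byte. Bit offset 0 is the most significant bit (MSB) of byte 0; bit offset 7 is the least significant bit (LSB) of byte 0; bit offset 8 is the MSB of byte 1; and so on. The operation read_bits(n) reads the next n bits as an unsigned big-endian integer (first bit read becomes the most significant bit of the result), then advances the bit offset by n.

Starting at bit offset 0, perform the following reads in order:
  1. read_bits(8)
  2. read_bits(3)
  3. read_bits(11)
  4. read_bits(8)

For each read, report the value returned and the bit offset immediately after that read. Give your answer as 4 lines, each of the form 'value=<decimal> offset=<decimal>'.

Read 1: bits[0:8] width=8 -> value=184 (bin 10111000); offset now 8 = byte 1 bit 0; 32 bits remain
Read 2: bits[8:11] width=3 -> value=0 (bin 000); offset now 11 = byte 1 bit 3; 29 bits remain
Read 3: bits[11:22] width=11 -> value=431 (bin 00110101111); offset now 22 = byte 2 bit 6; 18 bits remain
Read 4: bits[22:30] width=8 -> value=157 (bin 10011101); offset now 30 = byte 3 bit 6; 10 bits remain

Answer: value=184 offset=8
value=0 offset=11
value=431 offset=22
value=157 offset=30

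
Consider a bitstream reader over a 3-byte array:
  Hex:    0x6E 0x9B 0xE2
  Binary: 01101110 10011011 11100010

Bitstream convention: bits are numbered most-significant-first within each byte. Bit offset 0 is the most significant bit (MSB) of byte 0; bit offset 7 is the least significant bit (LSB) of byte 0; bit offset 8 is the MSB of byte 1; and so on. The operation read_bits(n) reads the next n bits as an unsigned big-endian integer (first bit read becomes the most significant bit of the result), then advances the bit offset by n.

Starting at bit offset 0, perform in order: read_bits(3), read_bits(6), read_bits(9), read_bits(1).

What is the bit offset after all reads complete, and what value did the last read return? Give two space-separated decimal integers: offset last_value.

Answer: 19 1

Derivation:
Read 1: bits[0:3] width=3 -> value=3 (bin 011); offset now 3 = byte 0 bit 3; 21 bits remain
Read 2: bits[3:9] width=6 -> value=29 (bin 011101); offset now 9 = byte 1 bit 1; 15 bits remain
Read 3: bits[9:18] width=9 -> value=111 (bin 001101111); offset now 18 = byte 2 bit 2; 6 bits remain
Read 4: bits[18:19] width=1 -> value=1 (bin 1); offset now 19 = byte 2 bit 3; 5 bits remain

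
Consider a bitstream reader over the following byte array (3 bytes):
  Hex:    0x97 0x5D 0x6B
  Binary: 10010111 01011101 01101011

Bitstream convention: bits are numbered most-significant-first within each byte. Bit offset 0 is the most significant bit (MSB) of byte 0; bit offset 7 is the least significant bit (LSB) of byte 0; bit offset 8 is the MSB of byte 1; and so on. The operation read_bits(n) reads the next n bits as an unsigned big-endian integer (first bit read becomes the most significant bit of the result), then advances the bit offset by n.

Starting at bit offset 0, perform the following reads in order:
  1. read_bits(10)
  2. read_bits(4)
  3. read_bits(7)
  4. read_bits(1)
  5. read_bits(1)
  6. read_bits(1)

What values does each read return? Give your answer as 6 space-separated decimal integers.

Answer: 605 7 45 0 1 1

Derivation:
Read 1: bits[0:10] width=10 -> value=605 (bin 1001011101); offset now 10 = byte 1 bit 2; 14 bits remain
Read 2: bits[10:14] width=4 -> value=7 (bin 0111); offset now 14 = byte 1 bit 6; 10 bits remain
Read 3: bits[14:21] width=7 -> value=45 (bin 0101101); offset now 21 = byte 2 bit 5; 3 bits remain
Read 4: bits[21:22] width=1 -> value=0 (bin 0); offset now 22 = byte 2 bit 6; 2 bits remain
Read 5: bits[22:23] width=1 -> value=1 (bin 1); offset now 23 = byte 2 bit 7; 1 bits remain
Read 6: bits[23:24] width=1 -> value=1 (bin 1); offset now 24 = byte 3 bit 0; 0 bits remain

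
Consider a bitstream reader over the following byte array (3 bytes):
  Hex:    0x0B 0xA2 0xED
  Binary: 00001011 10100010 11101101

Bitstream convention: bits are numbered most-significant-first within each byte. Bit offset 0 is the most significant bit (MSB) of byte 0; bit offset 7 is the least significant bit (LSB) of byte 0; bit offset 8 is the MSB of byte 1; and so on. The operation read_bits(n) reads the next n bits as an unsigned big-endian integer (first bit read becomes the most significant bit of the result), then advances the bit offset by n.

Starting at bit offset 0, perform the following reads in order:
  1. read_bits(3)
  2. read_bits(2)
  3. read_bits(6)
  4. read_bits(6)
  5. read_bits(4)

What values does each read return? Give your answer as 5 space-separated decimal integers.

Answer: 0 1 29 5 13

Derivation:
Read 1: bits[0:3] width=3 -> value=0 (bin 000); offset now 3 = byte 0 bit 3; 21 bits remain
Read 2: bits[3:5] width=2 -> value=1 (bin 01); offset now 5 = byte 0 bit 5; 19 bits remain
Read 3: bits[5:11] width=6 -> value=29 (bin 011101); offset now 11 = byte 1 bit 3; 13 bits remain
Read 4: bits[11:17] width=6 -> value=5 (bin 000101); offset now 17 = byte 2 bit 1; 7 bits remain
Read 5: bits[17:21] width=4 -> value=13 (bin 1101); offset now 21 = byte 2 bit 5; 3 bits remain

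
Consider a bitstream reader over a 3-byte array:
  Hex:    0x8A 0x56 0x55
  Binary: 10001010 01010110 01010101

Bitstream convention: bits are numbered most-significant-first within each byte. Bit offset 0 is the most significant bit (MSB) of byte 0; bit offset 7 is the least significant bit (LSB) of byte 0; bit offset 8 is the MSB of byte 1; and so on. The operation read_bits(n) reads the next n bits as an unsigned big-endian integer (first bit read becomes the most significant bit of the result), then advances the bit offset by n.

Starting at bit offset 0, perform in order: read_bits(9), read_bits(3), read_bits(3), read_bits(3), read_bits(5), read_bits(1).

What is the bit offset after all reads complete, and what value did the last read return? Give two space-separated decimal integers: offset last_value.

Read 1: bits[0:9] width=9 -> value=276 (bin 100010100); offset now 9 = byte 1 bit 1; 15 bits remain
Read 2: bits[9:12] width=3 -> value=5 (bin 101); offset now 12 = byte 1 bit 4; 12 bits remain
Read 3: bits[12:15] width=3 -> value=3 (bin 011); offset now 15 = byte 1 bit 7; 9 bits remain
Read 4: bits[15:18] width=3 -> value=1 (bin 001); offset now 18 = byte 2 bit 2; 6 bits remain
Read 5: bits[18:23] width=5 -> value=10 (bin 01010); offset now 23 = byte 2 bit 7; 1 bits remain
Read 6: bits[23:24] width=1 -> value=1 (bin 1); offset now 24 = byte 3 bit 0; 0 bits remain

Answer: 24 1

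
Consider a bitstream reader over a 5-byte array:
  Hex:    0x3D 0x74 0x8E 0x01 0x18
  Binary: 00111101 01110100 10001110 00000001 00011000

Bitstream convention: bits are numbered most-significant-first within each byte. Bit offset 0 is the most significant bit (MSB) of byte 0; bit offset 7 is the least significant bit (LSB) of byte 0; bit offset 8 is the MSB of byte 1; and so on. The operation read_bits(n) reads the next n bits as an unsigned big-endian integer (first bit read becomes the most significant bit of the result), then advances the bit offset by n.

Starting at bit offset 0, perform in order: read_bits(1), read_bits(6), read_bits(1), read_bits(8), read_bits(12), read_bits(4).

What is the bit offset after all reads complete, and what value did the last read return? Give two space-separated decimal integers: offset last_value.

Read 1: bits[0:1] width=1 -> value=0 (bin 0); offset now 1 = byte 0 bit 1; 39 bits remain
Read 2: bits[1:7] width=6 -> value=30 (bin 011110); offset now 7 = byte 0 bit 7; 33 bits remain
Read 3: bits[7:8] width=1 -> value=1 (bin 1); offset now 8 = byte 1 bit 0; 32 bits remain
Read 4: bits[8:16] width=8 -> value=116 (bin 01110100); offset now 16 = byte 2 bit 0; 24 bits remain
Read 5: bits[16:28] width=12 -> value=2272 (bin 100011100000); offset now 28 = byte 3 bit 4; 12 bits remain
Read 6: bits[28:32] width=4 -> value=1 (bin 0001); offset now 32 = byte 4 bit 0; 8 bits remain

Answer: 32 1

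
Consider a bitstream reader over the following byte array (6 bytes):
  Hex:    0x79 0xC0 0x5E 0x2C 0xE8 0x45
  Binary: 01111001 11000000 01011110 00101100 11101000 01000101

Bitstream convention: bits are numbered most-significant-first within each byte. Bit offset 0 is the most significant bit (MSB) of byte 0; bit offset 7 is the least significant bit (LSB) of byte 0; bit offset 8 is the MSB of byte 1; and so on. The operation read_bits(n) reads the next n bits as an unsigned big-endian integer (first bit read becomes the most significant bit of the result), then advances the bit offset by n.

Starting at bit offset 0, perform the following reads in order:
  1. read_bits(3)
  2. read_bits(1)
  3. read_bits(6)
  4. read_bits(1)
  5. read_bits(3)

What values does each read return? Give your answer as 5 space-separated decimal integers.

Answer: 3 1 39 0 0

Derivation:
Read 1: bits[0:3] width=3 -> value=3 (bin 011); offset now 3 = byte 0 bit 3; 45 bits remain
Read 2: bits[3:4] width=1 -> value=1 (bin 1); offset now 4 = byte 0 bit 4; 44 bits remain
Read 3: bits[4:10] width=6 -> value=39 (bin 100111); offset now 10 = byte 1 bit 2; 38 bits remain
Read 4: bits[10:11] width=1 -> value=0 (bin 0); offset now 11 = byte 1 bit 3; 37 bits remain
Read 5: bits[11:14] width=3 -> value=0 (bin 000); offset now 14 = byte 1 bit 6; 34 bits remain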